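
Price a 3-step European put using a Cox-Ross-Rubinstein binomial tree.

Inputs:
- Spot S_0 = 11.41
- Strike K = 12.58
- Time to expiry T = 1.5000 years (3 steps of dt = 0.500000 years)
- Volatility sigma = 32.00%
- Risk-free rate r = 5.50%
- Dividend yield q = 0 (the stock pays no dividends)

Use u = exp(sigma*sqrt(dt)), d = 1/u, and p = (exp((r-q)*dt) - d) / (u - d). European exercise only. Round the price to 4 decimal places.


dt = T/N = 0.500000
u = exp(sigma*sqrt(dt)) = 1.253919; d = 1/u = 0.797499
p = (exp((r-q)*dt) - d) / (u - d) = 0.504759
Discount per step: exp(-r*dt) = 0.972875
Stock lattice S(k, i) with i counting down-moves:
  k=0: S(0,0) = 11.4100
  k=1: S(1,0) = 14.3072; S(1,1) = 9.0995
  k=2: S(2,0) = 17.9401; S(2,1) = 11.4100; S(2,2) = 7.2568
  k=3: S(3,0) = 22.4954; S(3,1) = 14.3072; S(3,2) = 9.0995; S(3,3) = 5.7873
Terminal payoffs V(N, i) = max(K - S_T, 0):
  V(3,0) = 0.000000; V(3,1) = 0.000000; V(3,2) = 3.480532; V(3,3) = 6.792690
Backward induction: V(k, i) = exp(-r*dt) * [p * V(k+1, i) + (1-p) * V(k+1, i+1)].
  V(2,0) = exp(-r*dt) * [p*0.000000 + (1-p)*0.000000] = 0.000000
  V(2,1) = exp(-r*dt) * [p*0.000000 + (1-p)*3.480532] = 1.676945
  V(2,2) = exp(-r*dt) * [p*3.480532 + (1-p)*6.792690] = 4.981943
  V(1,0) = exp(-r*dt) * [p*0.000000 + (1-p)*1.676945] = 0.807964
  V(1,1) = exp(-r*dt) * [p*1.676945 + (1-p)*4.981943] = 3.223829
  V(0,0) = exp(-r*dt) * [p*0.807964 + (1-p)*3.223829] = 1.950029

Answer: Price = V(0,0) = 1.9500


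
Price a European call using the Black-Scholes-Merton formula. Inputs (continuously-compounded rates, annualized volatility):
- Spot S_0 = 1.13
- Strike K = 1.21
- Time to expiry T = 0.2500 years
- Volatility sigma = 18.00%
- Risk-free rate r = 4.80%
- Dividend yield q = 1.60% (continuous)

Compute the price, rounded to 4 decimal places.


Answer: Price = 0.0157

Derivation:
d1 = (ln(S/K) + (r - q + 0.5*sigma^2) * T) / (sigma * sqrt(T)) = -0.62614141
d2 = d1 - sigma * sqrt(T) = -0.71614141
exp(-rT) = 0.98807171; exp(-qT) = 0.99600799
C = S_0 * exp(-qT) * N(d1) - K * exp(-rT) * N(d2)
N(d1) = 0.26561110; N(d2) = 0.23695202
C = 1.1300 * 0.99600799 * 0.26561110 - 1.2100 * 0.98807171 * 0.23695202 = 0.0157


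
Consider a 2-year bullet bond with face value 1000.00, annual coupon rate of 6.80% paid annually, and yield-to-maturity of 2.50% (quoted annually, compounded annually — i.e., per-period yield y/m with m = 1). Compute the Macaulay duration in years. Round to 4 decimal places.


Coupon per period c = face * coupon_rate / m = 68.000000
Periods per year m = 1; per-period yield y/m = 0.025000
Number of cashflows N = 2
Cashflows (t years, CF_t, discount factor 1/(1+y/m)^(m*t), PV):
  t = 1.0000: CF_t = 68.000000, DF = 0.975610, PV = 66.341463
  t = 2.0000: CF_t = 1068.000000, DF = 0.951814, PV = 1016.537775
Price P = sum_t PV_t = 1082.879239
Macaulay numerator sum_t t * PV_t:
  t * PV_t at t = 1.0000: 66.341463
  t * PV_t at t = 2.0000: 2033.075550
Macaulay duration D = (sum_t t * PV_t) / P = 2099.417014 / 1082.879239 = 1.938736

Answer: Macaulay duration = 1.9387 years


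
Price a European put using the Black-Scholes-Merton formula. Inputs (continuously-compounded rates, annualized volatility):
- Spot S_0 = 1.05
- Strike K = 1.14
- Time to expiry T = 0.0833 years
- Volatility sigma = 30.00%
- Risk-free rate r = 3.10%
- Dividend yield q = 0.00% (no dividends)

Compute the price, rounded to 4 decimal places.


d1 = (ln(S/K) + (r - q + 0.5*sigma^2) * T) / (sigma * sqrt(T)) = -0.87667733
d2 = d1 - sigma * sqrt(T) = -0.96326255
exp(-rT) = 0.99742103; exp(-qT) = 1.00000000
P = K * exp(-rT) * N(-d2) - S_0 * exp(-qT) * N(-d1)
N(-d1) = 0.80966904; N(-d2) = 0.83229211
P = 1.1400 * 0.99742103 * 0.83229211 - 1.0500 * 1.00000000 * 0.80966904 = 0.0962

Answer: Price = 0.0962


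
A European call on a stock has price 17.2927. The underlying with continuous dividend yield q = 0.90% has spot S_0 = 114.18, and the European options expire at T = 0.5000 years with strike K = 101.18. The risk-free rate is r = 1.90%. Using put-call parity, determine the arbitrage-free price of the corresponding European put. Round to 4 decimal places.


Put-call parity: C - P = S_0 * exp(-qT) - K * exp(-rT).
S_0 * exp(-qT) = 114.1800 * 0.99551011 = 113.66734434
K * exp(-rT) = 101.1800 * 0.99054498 = 100.22334132
P = C - S*exp(-qT) + K*exp(-rT)
P = 17.2927 - 113.66734434 + 100.22334132 = 3.8487

Answer: Put price = 3.8487


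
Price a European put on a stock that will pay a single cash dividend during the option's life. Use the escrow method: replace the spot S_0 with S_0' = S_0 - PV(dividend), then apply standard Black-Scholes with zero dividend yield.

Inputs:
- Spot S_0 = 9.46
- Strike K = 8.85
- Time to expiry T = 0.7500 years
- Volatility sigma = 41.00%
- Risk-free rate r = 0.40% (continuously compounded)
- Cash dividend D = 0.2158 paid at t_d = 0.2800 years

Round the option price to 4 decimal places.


PV(D) = D * exp(-r * t_d) = 0.2158 * 0.99888063 = 0.21555844
S_0' = S_0 - PV(D) = 9.4600 - 0.21555844 = 9.24444156
d1 = (ln(S_0'/K) + (r + sigma^2/2)*T) / (sigma*sqrt(T)) = 0.30879086
d2 = d1 - sigma*sqrt(T) = -0.04627955
exp(-rT) = 0.99700450
N(-d1) = 0.37874031; N(-d2) = 0.51845628
P = K * exp(-rT) * N(-d2) - S_0' * N(-d1) = 8.8500 * 0.99700450 * 0.51845628 - 9.24444156 * 0.37874031 = 1.0734

Answer: Price = 1.0734


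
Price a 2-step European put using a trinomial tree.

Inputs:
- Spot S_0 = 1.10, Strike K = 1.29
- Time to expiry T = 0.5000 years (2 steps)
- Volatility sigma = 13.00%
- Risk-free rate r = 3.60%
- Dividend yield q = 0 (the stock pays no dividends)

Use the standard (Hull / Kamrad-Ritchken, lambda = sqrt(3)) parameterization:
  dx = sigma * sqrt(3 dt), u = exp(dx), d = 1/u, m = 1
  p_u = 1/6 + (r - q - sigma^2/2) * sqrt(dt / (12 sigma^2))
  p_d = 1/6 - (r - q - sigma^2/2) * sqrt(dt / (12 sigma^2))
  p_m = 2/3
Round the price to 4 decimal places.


Answer: Price = V(0,0) = 0.1704

Derivation:
dt = T/N = 0.250000; dx = sigma*sqrt(3*dt) = 0.112583
u = exp(dx) = 1.119165; d = 1/u = 0.893523
p_u = 0.197255, p_m = 0.666667, p_d = 0.136078
Discount per step: exp(-r*dt) = 0.991040
Stock lattice S(k, j) with j the centered position index:
  k=0: S(0,+0) = 1.1000
  k=1: S(1,-1) = 0.9829; S(1,+0) = 1.1000; S(1,+1) = 1.2311
  k=2: S(2,-2) = 0.8782; S(2,-1) = 0.9829; S(2,+0) = 1.1000; S(2,+1) = 1.2311; S(2,+2) = 1.3778
Terminal payoffs V(N, j) = max(K - S_T, 0):
  V(2,-2) = 0.411778; V(2,-1) = 0.307125; V(2,+0) = 0.190000; V(2,+1) = 0.058918; V(2,+2) = 0.000000
Backward induction: V(k, j) = exp(-r*dt) * [p_u * V(k+1, j+1) + p_m * V(k+1, j) + p_d * V(k+1, j-1)]
  V(1,-1) = exp(-r*dt) * [p_u*0.190000 + p_m*0.307125 + p_d*0.411778] = 0.295590
  V(1,+0) = exp(-r*dt) * [p_u*0.058918 + p_m*0.190000 + p_d*0.307125] = 0.178468
  V(1,+1) = exp(-r*dt) * [p_u*0.000000 + p_m*0.058918 + p_d*0.190000] = 0.064550
  V(0,+0) = exp(-r*dt) * [p_u*0.064550 + p_m*0.178468 + p_d*0.295590] = 0.170394


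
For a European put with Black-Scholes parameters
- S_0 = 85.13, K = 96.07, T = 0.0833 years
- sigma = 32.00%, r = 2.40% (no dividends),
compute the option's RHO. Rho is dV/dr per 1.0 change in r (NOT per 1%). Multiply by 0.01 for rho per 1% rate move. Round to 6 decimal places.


d1 = -1.2411915718; d2 = -1.3335491378
phi(d1) = 0.1846640977; exp(-qT) = 1.0000000000; exp(-rT) = 0.9980027971
N(-d2) = 0.9088241693
Rho = -K*T*exp(-rT)*N(-d2) = -96.0700 * 0.0833 * 0.9980027971 * 0.9088241693 = -7.258459

Answer: Rho = -7.258459


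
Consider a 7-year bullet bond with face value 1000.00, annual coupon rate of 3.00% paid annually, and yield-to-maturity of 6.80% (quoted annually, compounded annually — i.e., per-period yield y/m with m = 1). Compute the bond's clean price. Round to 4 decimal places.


Coupon per period c = face * coupon_rate / m = 30.000000
Periods per year m = 1; per-period yield y/m = 0.068000
Number of cashflows N = 7
Cashflows (t years, CF_t, discount factor 1/(1+y/m)^(m*t), PV):
  t = 1.0000: CF_t = 30.000000, DF = 0.936330, PV = 28.089888
  t = 2.0000: CF_t = 30.000000, DF = 0.876713, PV = 26.301393
  t = 3.0000: CF_t = 30.000000, DF = 0.820892, PV = 24.626772
  t = 4.0000: CF_t = 30.000000, DF = 0.768626, PV = 23.058776
  t = 5.0000: CF_t = 30.000000, DF = 0.719687, PV = 21.590614
  t = 6.0000: CF_t = 30.000000, DF = 0.673864, PV = 20.215931
  t = 7.0000: CF_t = 1030.000000, DF = 0.630959, PV = 649.887907
Price P = sum_t PV_t = 793.771280

Answer: Price = 793.7713


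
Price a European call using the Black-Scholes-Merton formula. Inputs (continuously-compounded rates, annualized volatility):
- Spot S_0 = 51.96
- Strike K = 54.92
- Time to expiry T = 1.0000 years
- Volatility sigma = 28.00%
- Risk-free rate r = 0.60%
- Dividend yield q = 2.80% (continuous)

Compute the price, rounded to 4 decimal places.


Answer: Price = 4.0394

Derivation:
d1 = (ln(S/K) + (r - q + 0.5*sigma^2) * T) / (sigma * sqrt(T)) = -0.13644068
d2 = d1 - sigma * sqrt(T) = -0.41644068
exp(-rT) = 0.99401796; exp(-qT) = 0.97238837
C = S_0 * exp(-qT) * N(d1) - K * exp(-rT) * N(d2)
N(d1) = 0.44573646; N(d2) = 0.33854378
C = 51.9600 * 0.97238837 * 0.44573646 - 54.9200 * 0.99401796 * 0.33854378 = 4.0394


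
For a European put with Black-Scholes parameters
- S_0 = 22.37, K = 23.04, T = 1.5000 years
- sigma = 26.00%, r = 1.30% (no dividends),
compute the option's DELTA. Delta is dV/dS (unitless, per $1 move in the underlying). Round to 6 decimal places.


Answer: Delta = -0.449162

Derivation:
d1 = 0.1277783851; d2 = -0.1906552815
phi(d1) = 0.3956987098; exp(-qT) = 1.0000000000; exp(-rT) = 0.9806888952
N(-d1) = 0.4491621780
Delta = -exp(-qT) * N(-d1) = -1.0000000000 * 0.4491621780 = -0.449162


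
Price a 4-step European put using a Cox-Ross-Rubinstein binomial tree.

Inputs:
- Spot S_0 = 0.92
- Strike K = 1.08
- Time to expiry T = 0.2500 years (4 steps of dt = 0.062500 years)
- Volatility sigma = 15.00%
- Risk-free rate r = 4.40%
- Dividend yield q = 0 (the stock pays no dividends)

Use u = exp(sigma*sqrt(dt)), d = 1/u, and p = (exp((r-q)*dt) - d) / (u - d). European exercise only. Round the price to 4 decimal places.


Answer: Price = V(0,0) = 0.1482

Derivation:
dt = T/N = 0.062500
u = exp(sigma*sqrt(dt)) = 1.038212; d = 1/u = 0.963194
p = (exp((r-q)*dt) - d) / (u - d) = 0.527335
Discount per step: exp(-r*dt) = 0.997254
Stock lattice S(k, i) with i counting down-moves:
  k=0: S(0,0) = 0.9200
  k=1: S(1,0) = 0.9552; S(1,1) = 0.8861
  k=2: S(2,0) = 0.9917; S(2,1) = 0.9200; S(2,2) = 0.8535
  k=3: S(3,0) = 1.0295; S(3,1) = 0.9552; S(3,2) = 0.8861; S(3,3) = 0.8221
  k=4: S(4,0) = 1.0689; S(4,1) = 0.9917; S(4,2) = 0.9200; S(4,3) = 0.8535; S(4,4) = 0.7919
Terminal payoffs V(N, i) = max(K - S_T, 0):
  V(4,0) = 0.011112; V(4,1) = 0.088347; V(4,2) = 0.160000; V(4,3) = 0.226476; V(4,4) = 0.288149
Backward induction: V(k, i) = exp(-r*dt) * [p * V(k+1, i) + (1-p) * V(k+1, i+1)].
  V(3,0) = exp(-r*dt) * [p*0.011112 + (1-p)*0.088347] = 0.047488
  V(3,1) = exp(-r*dt) * [p*0.088347 + (1-p)*0.160000] = 0.121879
  V(3,2) = exp(-r*dt) * [p*0.160000 + (1-p)*0.226476] = 0.190895
  V(3,3) = exp(-r*dt) * [p*0.226476 + (1-p)*0.288149] = 0.254925
  V(2,0) = exp(-r*dt) * [p*0.047488 + (1-p)*0.121879] = 0.082423
  V(2,1) = exp(-r*dt) * [p*0.121879 + (1-p)*0.190895] = 0.154076
  V(2,2) = exp(-r*dt) * [p*0.190895 + (1-p)*0.254925] = 0.220552
  V(1,0) = exp(-r*dt) * [p*0.082423 + (1-p)*0.154076] = 0.115972
  V(1,1) = exp(-r*dt) * [p*0.154076 + (1-p)*0.220552] = 0.184988
  V(0,0) = exp(-r*dt) * [p*0.115972 + (1-p)*0.184988] = 0.148185


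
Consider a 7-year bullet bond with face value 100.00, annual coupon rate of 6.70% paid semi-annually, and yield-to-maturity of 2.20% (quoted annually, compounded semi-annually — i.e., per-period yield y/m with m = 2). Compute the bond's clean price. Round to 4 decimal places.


Coupon per period c = face * coupon_rate / m = 3.350000
Periods per year m = 2; per-period yield y/m = 0.011000
Number of cashflows N = 14
Cashflows (t years, CF_t, discount factor 1/(1+y/m)^(m*t), PV):
  t = 0.5000: CF_t = 3.350000, DF = 0.989120, PV = 3.313551
  t = 1.0000: CF_t = 3.350000, DF = 0.978358, PV = 3.277498
  t = 1.5000: CF_t = 3.350000, DF = 0.967713, PV = 3.241838
  t = 2.0000: CF_t = 3.350000, DF = 0.957184, PV = 3.206566
  t = 2.5000: CF_t = 3.350000, DF = 0.946769, PV = 3.171678
  t = 3.0000: CF_t = 3.350000, DF = 0.936468, PV = 3.137169
  t = 3.5000: CF_t = 3.350000, DF = 0.926279, PV = 3.103035
  t = 4.0000: CF_t = 3.350000, DF = 0.916201, PV = 3.069273
  t = 4.5000: CF_t = 3.350000, DF = 0.906232, PV = 3.035879
  t = 5.0000: CF_t = 3.350000, DF = 0.896372, PV = 3.002847
  t = 5.5000: CF_t = 3.350000, DF = 0.886620, PV = 2.970175
  t = 6.0000: CF_t = 3.350000, DF = 0.876973, PV = 2.937859
  t = 6.5000: CF_t = 3.350000, DF = 0.867431, PV = 2.905894
  t = 7.0000: CF_t = 103.350000, DF = 0.857993, PV = 88.673592
Price P = sum_t PV_t = 129.046855

Answer: Price = 129.0469


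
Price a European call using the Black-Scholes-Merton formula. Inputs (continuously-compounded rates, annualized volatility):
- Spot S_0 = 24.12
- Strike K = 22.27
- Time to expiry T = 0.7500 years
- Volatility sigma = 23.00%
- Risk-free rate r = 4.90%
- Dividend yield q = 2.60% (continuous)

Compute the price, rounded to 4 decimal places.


d1 = (ln(S/K) + (r - q + 0.5*sigma^2) * T) / (sigma * sqrt(T)) = 0.58683082
d2 = d1 - sigma * sqrt(T) = 0.38764497
exp(-rT) = 0.96391708; exp(-qT) = 0.98068890
C = S_0 * exp(-qT) * N(d1) - K * exp(-rT) * N(d2)
N(d1) = 0.72134133; N(d2) = 0.65086061
C = 24.1200 * 0.98068890 * 0.72134133 - 22.2700 * 0.96391708 * 0.65086061 = 3.0911

Answer: Price = 3.0911


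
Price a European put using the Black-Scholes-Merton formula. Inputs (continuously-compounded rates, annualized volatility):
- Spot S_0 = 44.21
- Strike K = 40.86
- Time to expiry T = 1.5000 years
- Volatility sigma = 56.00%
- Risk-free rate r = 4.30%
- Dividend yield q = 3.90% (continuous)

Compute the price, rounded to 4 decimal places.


Answer: Price = 9.1183

Derivation:
d1 = (ln(S/K) + (r - q + 0.5*sigma^2) * T) / (sigma * sqrt(T)) = 0.46656863
d2 = d1 - sigma * sqrt(T) = -0.21928850
exp(-rT) = 0.93753611; exp(-qT) = 0.94317824
P = K * exp(-rT) * N(-d2) - S_0 * exp(-qT) * N(-d1)
N(-d1) = 0.32040427; N(-d2) = 0.58678734
P = 40.8600 * 0.93753611 * 0.58678734 - 44.2100 * 0.94317824 * 0.32040427 = 9.1183


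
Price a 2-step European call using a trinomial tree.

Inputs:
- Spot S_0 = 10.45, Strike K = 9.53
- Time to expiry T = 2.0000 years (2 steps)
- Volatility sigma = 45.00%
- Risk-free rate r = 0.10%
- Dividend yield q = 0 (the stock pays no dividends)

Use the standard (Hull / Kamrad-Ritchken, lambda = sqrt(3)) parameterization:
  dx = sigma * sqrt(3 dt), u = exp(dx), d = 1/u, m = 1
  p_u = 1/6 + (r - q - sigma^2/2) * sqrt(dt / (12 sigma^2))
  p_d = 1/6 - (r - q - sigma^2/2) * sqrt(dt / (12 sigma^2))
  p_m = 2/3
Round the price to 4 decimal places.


Answer: Price = V(0,0) = 2.6763

Derivation:
dt = T/N = 1.000000; dx = sigma*sqrt(3*dt) = 0.779423
u = exp(dx) = 2.180214; d = 1/u = 0.458671
p_u = 0.102356, p_m = 0.666667, p_d = 0.230977
Discount per step: exp(-r*dt) = 0.999000
Stock lattice S(k, j) with j the centered position index:
  k=0: S(0,+0) = 10.4500
  k=1: S(1,-1) = 4.7931; S(1,+0) = 10.4500; S(1,+1) = 22.7832
  k=2: S(2,-2) = 2.1985; S(2,-1) = 4.7931; S(2,+0) = 10.4500; S(2,+1) = 22.7832; S(2,+2) = 49.6723
Terminal payoffs V(N, j) = max(S_T - K, 0):
  V(2,-2) = 0.000000; V(2,-1) = 0.000000; V(2,+0) = 0.920000; V(2,+1) = 13.253232; V(2,+2) = 40.142313
Backward induction: V(k, j) = exp(-r*dt) * [p_u * V(k+1, j+1) + p_m * V(k+1, j) + p_d * V(k+1, j-1)]
  V(1,-1) = exp(-r*dt) * [p_u*0.920000 + p_m*0.000000 + p_d*0.000000] = 0.094074
  V(1,+0) = exp(-r*dt) * [p_u*13.253232 + p_m*0.920000 + p_d*0.000000] = 1.967916
  V(1,+1) = exp(-r*dt) * [p_u*40.142313 + p_m*13.253232 + p_d*0.920000] = 13.143654
  V(0,+0) = exp(-r*dt) * [p_u*13.143654 + p_m*1.967916 + p_d*0.094074] = 2.676330


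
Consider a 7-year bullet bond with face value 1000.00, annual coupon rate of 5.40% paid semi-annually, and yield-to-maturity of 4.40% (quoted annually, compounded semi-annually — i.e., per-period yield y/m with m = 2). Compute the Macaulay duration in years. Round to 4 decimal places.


Answer: Macaulay duration = 5.9578 years

Derivation:
Coupon per period c = face * coupon_rate / m = 27.000000
Periods per year m = 2; per-period yield y/m = 0.022000
Number of cashflows N = 14
Cashflows (t years, CF_t, discount factor 1/(1+y/m)^(m*t), PV):
  t = 0.5000: CF_t = 27.000000, DF = 0.978474, PV = 26.418787
  t = 1.0000: CF_t = 27.000000, DF = 0.957411, PV = 25.850085
  t = 1.5000: CF_t = 27.000000, DF = 0.936801, PV = 25.293625
  t = 2.0000: CF_t = 27.000000, DF = 0.916635, PV = 24.749144
  t = 2.5000: CF_t = 27.000000, DF = 0.896903, PV = 24.216383
  t = 3.0000: CF_t = 27.000000, DF = 0.877596, PV = 23.695091
  t = 3.5000: CF_t = 27.000000, DF = 0.858704, PV = 23.185021
  t = 4.0000: CF_t = 27.000000, DF = 0.840220, PV = 22.685931
  t = 4.5000: CF_t = 27.000000, DF = 0.822133, PV = 22.197584
  t = 5.0000: CF_t = 27.000000, DF = 0.804435, PV = 21.719749
  t = 5.5000: CF_t = 27.000000, DF = 0.787119, PV = 21.252201
  t = 6.0000: CF_t = 27.000000, DF = 0.770175, PV = 20.794717
  t = 6.5000: CF_t = 27.000000, DF = 0.753596, PV = 20.347081
  t = 7.0000: CF_t = 1027.000000, DF = 0.737373, PV = 757.282468
Price P = sum_t PV_t = 1059.687867
Macaulay numerator sum_t t * PV_t:
  t * PV_t at t = 0.5000: 13.209393
  t * PV_t at t = 1.0000: 25.850085
  t * PV_t at t = 1.5000: 37.940438
  t * PV_t at t = 2.0000: 49.498288
  t * PV_t at t = 2.5000: 60.540959
  t * PV_t at t = 3.0000: 71.085274
  t * PV_t at t = 3.5000: 81.147573
  t * PV_t at t = 4.0000: 90.743722
  t * PV_t at t = 4.5000: 99.889127
  t * PV_t at t = 5.0000: 108.598746
  t * PV_t at t = 5.5000: 116.887104
  t * PV_t at t = 6.0000: 124.768302
  t * PV_t at t = 6.5000: 132.256028
  t * PV_t at t = 7.0000: 5300.977275
Macaulay duration D = (sum_t t * PV_t) / P = 6313.392314 / 1059.687867 = 5.957785


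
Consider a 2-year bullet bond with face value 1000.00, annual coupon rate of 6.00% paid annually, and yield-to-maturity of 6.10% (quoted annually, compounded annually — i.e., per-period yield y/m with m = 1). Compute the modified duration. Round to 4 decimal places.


Coupon per period c = face * coupon_rate / m = 60.000000
Periods per year m = 1; per-period yield y/m = 0.061000
Number of cashflows N = 2
Cashflows (t years, CF_t, discount factor 1/(1+y/m)^(m*t), PV):
  t = 1.0000: CF_t = 60.000000, DF = 0.942507, PV = 56.550424
  t = 2.0000: CF_t = 1060.000000, DF = 0.888320, PV = 941.618749
Price P = sum_t PV_t = 998.169173
First compute Macaulay numerator sum_t t * PV_t:
  t * PV_t at t = 1.0000: 56.550424
  t * PV_t at t = 2.0000: 1883.237498
Macaulay duration D = 1939.787923 / 998.169173 = 1.943346
Modified duration = D / (1 + y/m) = 1.943346 / (1 + 0.061000) = 1.831617

Answer: Modified duration = 1.8316


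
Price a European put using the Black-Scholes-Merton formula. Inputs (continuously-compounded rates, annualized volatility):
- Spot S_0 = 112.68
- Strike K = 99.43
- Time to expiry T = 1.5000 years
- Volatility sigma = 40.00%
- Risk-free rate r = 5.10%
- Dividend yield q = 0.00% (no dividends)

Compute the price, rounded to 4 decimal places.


d1 = (ln(S/K) + (r - q + 0.5*sigma^2) * T) / (sigma * sqrt(T)) = 0.65645930
d2 = d1 - sigma * sqrt(T) = 0.16656135
exp(-rT) = 0.92635291; exp(-qT) = 1.00000000
P = K * exp(-rT) * N(-d2) - S_0 * exp(-qT) * N(-d1)
N(-d1) = 0.25576432; N(-d2) = 0.43385760
P = 99.4300 * 0.92635291 * 0.43385760 - 112.6800 * 1.00000000 * 0.25576432 = 11.1419

Answer: Price = 11.1419


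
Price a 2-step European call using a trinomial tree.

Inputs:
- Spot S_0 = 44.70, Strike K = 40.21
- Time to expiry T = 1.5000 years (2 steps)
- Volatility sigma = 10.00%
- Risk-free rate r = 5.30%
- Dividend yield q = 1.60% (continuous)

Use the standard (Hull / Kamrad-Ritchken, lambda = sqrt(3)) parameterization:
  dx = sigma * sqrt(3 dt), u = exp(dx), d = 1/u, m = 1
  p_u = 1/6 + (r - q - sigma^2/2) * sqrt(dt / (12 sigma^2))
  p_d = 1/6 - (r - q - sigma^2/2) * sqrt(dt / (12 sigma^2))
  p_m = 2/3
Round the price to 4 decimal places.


Answer: Price = V(0,0) = 6.7127

Derivation:
dt = T/N = 0.750000; dx = sigma*sqrt(3*dt) = 0.150000
u = exp(dx) = 1.161834; d = 1/u = 0.860708
p_u = 0.246667, p_m = 0.666667, p_d = 0.086667
Discount per step: exp(-r*dt) = 0.961030
Stock lattice S(k, j) with j the centered position index:
  k=0: S(0,+0) = 44.7000
  k=1: S(1,-1) = 38.4736; S(1,+0) = 44.7000; S(1,+1) = 51.9340
  k=2: S(2,-2) = 33.1146; S(2,-1) = 38.4736; S(2,+0) = 44.7000; S(2,+1) = 51.9340; S(2,+2) = 60.3387
Terminal payoffs V(N, j) = max(S_T - K, 0):
  V(2,-2) = 0.000000; V(2,-1) = 0.000000; V(2,+0) = 4.490000; V(2,+1) = 11.723991; V(2,+2) = 20.128689
Backward induction: V(k, j) = exp(-r*dt) * [p_u * V(k+1, j+1) + p_m * V(k+1, j) + p_d * V(k+1, j-1)]
  V(1,-1) = exp(-r*dt) * [p_u*4.490000 + p_m*0.000000 + p_d*0.000000] = 1.064372
  V(1,+0) = exp(-r*dt) * [p_u*11.723991 + p_m*4.490000 + p_d*0.000000] = 5.655901
  V(1,+1) = exp(-r*dt) * [p_u*20.128689 + p_m*11.723991 + p_d*4.490000] = 12.656956
  V(0,+0) = exp(-r*dt) * [p_u*12.656956 + p_m*5.655901 + p_d*1.064372] = 6.712692


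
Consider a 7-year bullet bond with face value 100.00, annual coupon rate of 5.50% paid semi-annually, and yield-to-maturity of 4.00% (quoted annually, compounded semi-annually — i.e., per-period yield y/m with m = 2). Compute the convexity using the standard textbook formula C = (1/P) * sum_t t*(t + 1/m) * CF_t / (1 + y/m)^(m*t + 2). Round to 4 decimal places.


Answer: Convexity = 40.5531

Derivation:
Coupon per period c = face * coupon_rate / m = 2.750000
Periods per year m = 2; per-period yield y/m = 0.020000
Number of cashflows N = 14
Cashflows (t years, CF_t, discount factor 1/(1+y/m)^(m*t), PV):
  t = 0.5000: CF_t = 2.750000, DF = 0.980392, PV = 2.696078
  t = 1.0000: CF_t = 2.750000, DF = 0.961169, PV = 2.643214
  t = 1.5000: CF_t = 2.750000, DF = 0.942322, PV = 2.591386
  t = 2.0000: CF_t = 2.750000, DF = 0.923845, PV = 2.540575
  t = 2.5000: CF_t = 2.750000, DF = 0.905731, PV = 2.490760
  t = 3.0000: CF_t = 2.750000, DF = 0.887971, PV = 2.441921
  t = 3.5000: CF_t = 2.750000, DF = 0.870560, PV = 2.394040
  t = 4.0000: CF_t = 2.750000, DF = 0.853490, PV = 2.347099
  t = 4.5000: CF_t = 2.750000, DF = 0.836755, PV = 2.301077
  t = 5.0000: CF_t = 2.750000, DF = 0.820348, PV = 2.255958
  t = 5.5000: CF_t = 2.750000, DF = 0.804263, PV = 2.211723
  t = 6.0000: CF_t = 2.750000, DF = 0.788493, PV = 2.168356
  t = 6.5000: CF_t = 2.750000, DF = 0.773033, PV = 2.125839
  t = 7.0000: CF_t = 102.750000, DF = 0.757875, PV = 77.871659
Price P = sum_t PV_t = 109.079687
Convexity numerator sum_t t*(t + 1/m) * CF_t / (1+y/m)^(m*t + 2):
  t = 0.5000: term = 1.295693
  t = 1.0000: term = 3.810862
  t = 1.5000: term = 7.472279
  t = 2.0000: term = 12.209607
  t = 2.5000: term = 17.955304
  t = 3.0000: term = 24.644534
  t = 3.5000: term = 32.215078
  t = 4.0000: term = 40.607241
  t = 4.5000: term = 49.763776
  t = 5.0000: term = 59.629796
  t = 5.5000: term = 70.152702
  t = 6.0000: term = 81.282096
  t = 6.5000: term = 92.969718
  t = 7.0000: term = 3929.509886
Convexity = (1/P) * sum = 4423.518572 / 109.079687 = 40.553092


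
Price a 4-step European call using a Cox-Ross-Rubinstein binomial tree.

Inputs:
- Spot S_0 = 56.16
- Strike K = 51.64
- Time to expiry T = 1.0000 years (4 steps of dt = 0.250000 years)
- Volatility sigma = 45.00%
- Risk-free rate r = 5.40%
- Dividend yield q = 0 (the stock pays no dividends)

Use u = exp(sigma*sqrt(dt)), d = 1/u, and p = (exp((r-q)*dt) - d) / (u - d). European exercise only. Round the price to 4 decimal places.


Answer: Price = V(0,0) = 13.4644

Derivation:
dt = T/N = 0.250000
u = exp(sigma*sqrt(dt)) = 1.252323; d = 1/u = 0.798516
p = (exp((r-q)*dt) - d) / (u - d) = 0.473936
Discount per step: exp(-r*dt) = 0.986591
Stock lattice S(k, i) with i counting down-moves:
  k=0: S(0,0) = 56.1600
  k=1: S(1,0) = 70.3304; S(1,1) = 44.8447
  k=2: S(2,0) = 88.0764; S(2,1) = 56.1600; S(2,2) = 35.8092
  k=3: S(3,0) = 110.3001; S(3,1) = 70.3304; S(3,2) = 44.8447; S(3,3) = 28.5942
  k=4: S(4,0) = 138.1313; S(4,1) = 88.0764; S(4,2) = 56.1600; S(4,3) = 35.8092; S(4,4) = 22.8330
Terminal payoffs V(N, i) = max(S_T - K, 0):
  V(4,0) = 86.491311; V(4,1) = 36.436412; V(4,2) = 4.520000; V(4,3) = 0.000000; V(4,4) = 0.000000
Backward induction: V(k, i) = exp(-r*dt) * [p * V(k+1, i) + (1-p) * V(k+1, i+1)].
  V(3,0) = exp(-r*dt) * [p*86.491311 + (1-p)*36.436412] = 59.352547
  V(3,1) = exp(-r*dt) * [p*36.436412 + (1-p)*4.520000] = 19.382899
  V(3,2) = exp(-r*dt) * [p*4.520000 + (1-p)*0.000000] = 2.113466
  V(3,3) = exp(-r*dt) * [p*0.000000 + (1-p)*0.000000] = 0.000000
  V(2,0) = exp(-r*dt) * [p*59.352547 + (1-p)*19.382899] = 37.812038
  V(2,1) = exp(-r*dt) * [p*19.382899 + (1-p)*2.113466] = 10.159986
  V(2,2) = exp(-r*dt) * [p*2.113466 + (1-p)*0.000000] = 0.988217
  V(1,0) = exp(-r*dt) * [p*37.812038 + (1-p)*10.159986] = 22.953323
  V(1,1) = exp(-r*dt) * [p*10.159986 + (1-p)*0.988217] = 5.263511
  V(0,0) = exp(-r*dt) * [p*22.953323 + (1-p)*5.263511] = 13.464351


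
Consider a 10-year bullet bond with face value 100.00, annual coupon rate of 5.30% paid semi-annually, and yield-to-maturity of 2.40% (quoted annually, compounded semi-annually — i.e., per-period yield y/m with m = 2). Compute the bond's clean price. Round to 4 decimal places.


Answer: Price = 125.6466

Derivation:
Coupon per period c = face * coupon_rate / m = 2.650000
Periods per year m = 2; per-period yield y/m = 0.012000
Number of cashflows N = 20
Cashflows (t years, CF_t, discount factor 1/(1+y/m)^(m*t), PV):
  t = 0.5000: CF_t = 2.650000, DF = 0.988142, PV = 2.618577
  t = 1.0000: CF_t = 2.650000, DF = 0.976425, PV = 2.587527
  t = 1.5000: CF_t = 2.650000, DF = 0.964847, PV = 2.556845
  t = 2.0000: CF_t = 2.650000, DF = 0.953406, PV = 2.526526
  t = 2.5000: CF_t = 2.650000, DF = 0.942101, PV = 2.496567
  t = 3.0000: CF_t = 2.650000, DF = 0.930930, PV = 2.466964
  t = 3.5000: CF_t = 2.650000, DF = 0.919891, PV = 2.437711
  t = 4.0000: CF_t = 2.650000, DF = 0.908983, PV = 2.408806
  t = 4.5000: CF_t = 2.650000, DF = 0.898205, PV = 2.380243
  t = 5.0000: CF_t = 2.650000, DF = 0.887554, PV = 2.352019
  t = 5.5000: CF_t = 2.650000, DF = 0.877030, PV = 2.324129
  t = 6.0000: CF_t = 2.650000, DF = 0.866630, PV = 2.296570
  t = 6.5000: CF_t = 2.650000, DF = 0.856354, PV = 2.269338
  t = 7.0000: CF_t = 2.650000, DF = 0.846200, PV = 2.242429
  t = 7.5000: CF_t = 2.650000, DF = 0.836166, PV = 2.215839
  t = 8.0000: CF_t = 2.650000, DF = 0.826251, PV = 2.189564
  t = 8.5000: CF_t = 2.650000, DF = 0.816453, PV = 2.163601
  t = 9.0000: CF_t = 2.650000, DF = 0.806772, PV = 2.137946
  t = 9.5000: CF_t = 2.650000, DF = 0.797205, PV = 2.112594
  t = 10.0000: CF_t = 102.650000, DF = 0.787752, PV = 80.862787
Price P = sum_t PV_t = 125.646582


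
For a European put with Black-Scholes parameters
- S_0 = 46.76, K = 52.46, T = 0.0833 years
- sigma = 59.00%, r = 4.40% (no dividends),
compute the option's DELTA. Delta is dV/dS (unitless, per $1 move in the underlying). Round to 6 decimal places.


d1 = -0.5688093045; d2 = -0.7390935669
phi(d1) = 0.3393543132; exp(-qT) = 1.0000000000; exp(-rT) = 0.9963415086
N(-d1) = 0.7152572202
Delta = -exp(-qT) * N(-d1) = -1.0000000000 * 0.7152572202 = -0.715257

Answer: Delta = -0.715257


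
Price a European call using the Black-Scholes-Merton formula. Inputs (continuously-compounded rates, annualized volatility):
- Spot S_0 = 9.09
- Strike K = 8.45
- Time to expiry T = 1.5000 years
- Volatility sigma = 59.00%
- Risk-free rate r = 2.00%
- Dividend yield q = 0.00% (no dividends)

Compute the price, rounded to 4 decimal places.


d1 = (ln(S/K) + (r - q + 0.5*sigma^2) * T) / (sigma * sqrt(T)) = 0.50385238
d2 = d1 - sigma * sqrt(T) = -0.21874709
exp(-rT) = 0.97044553; exp(-qT) = 1.00000000
C = S_0 * exp(-qT) * N(d1) - K * exp(-rT) * N(d2)
N(d1) = 0.69281744; N(d2) = 0.41342353
C = 9.0900 * 1.00000000 * 0.69281744 - 8.4500 * 0.97044553 * 0.41342353 = 2.9075

Answer: Price = 2.9075


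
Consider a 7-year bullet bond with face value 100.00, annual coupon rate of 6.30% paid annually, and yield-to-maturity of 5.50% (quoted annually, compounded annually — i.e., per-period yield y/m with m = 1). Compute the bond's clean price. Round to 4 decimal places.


Answer: Price = 104.5464

Derivation:
Coupon per period c = face * coupon_rate / m = 6.300000
Periods per year m = 1; per-period yield y/m = 0.055000
Number of cashflows N = 7
Cashflows (t years, CF_t, discount factor 1/(1+y/m)^(m*t), PV):
  t = 1.0000: CF_t = 6.300000, DF = 0.947867, PV = 5.971564
  t = 2.0000: CF_t = 6.300000, DF = 0.898452, PV = 5.660250
  t = 3.0000: CF_t = 6.300000, DF = 0.851614, PV = 5.365166
  t = 4.0000: CF_t = 6.300000, DF = 0.807217, PV = 5.085465
  t = 5.0000: CF_t = 6.300000, DF = 0.765134, PV = 4.820346
  t = 6.0000: CF_t = 6.300000, DF = 0.725246, PV = 4.569049
  t = 7.0000: CF_t = 106.300000, DF = 0.687437, PV = 73.074533
Price P = sum_t PV_t = 104.546374


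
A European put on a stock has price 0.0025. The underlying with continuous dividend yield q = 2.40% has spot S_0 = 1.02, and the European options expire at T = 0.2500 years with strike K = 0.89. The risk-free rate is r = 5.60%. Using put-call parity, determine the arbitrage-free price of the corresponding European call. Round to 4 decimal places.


Put-call parity: C - P = S_0 * exp(-qT) - K * exp(-rT).
S_0 * exp(-qT) = 1.0200 * 0.99401796 = 1.01389832
K * exp(-rT) = 0.8900 * 0.98609754 = 0.87762681
C = P + S*exp(-qT) - K*exp(-rT)
C = 0.0025 + 1.01389832 - 0.87762681 = 0.1388

Answer: Call price = 0.1388


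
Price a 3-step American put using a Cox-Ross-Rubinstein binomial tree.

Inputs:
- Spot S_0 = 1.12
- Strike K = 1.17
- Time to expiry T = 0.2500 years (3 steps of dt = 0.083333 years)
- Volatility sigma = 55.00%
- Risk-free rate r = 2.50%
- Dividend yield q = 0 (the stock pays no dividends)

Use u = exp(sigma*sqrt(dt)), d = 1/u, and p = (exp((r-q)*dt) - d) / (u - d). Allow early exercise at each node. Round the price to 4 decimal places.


Answer: Price = V(0,0) = 0.1569

Derivation:
dt = T/N = 0.083333
u = exp(sigma*sqrt(dt)) = 1.172070; d = 1/u = 0.853191
p = (exp((r-q)*dt) - d) / (u - d) = 0.466930
Discount per step: exp(-r*dt) = 0.997919
Stock lattice S(k, i) with i counting down-moves:
  k=0: S(0,0) = 1.1200
  k=1: S(1,0) = 1.3127; S(1,1) = 0.9556
  k=2: S(2,0) = 1.5386; S(2,1) = 1.1200; S(2,2) = 0.8153
  k=3: S(3,0) = 1.8033; S(3,1) = 1.3127; S(3,2) = 0.9556; S(3,3) = 0.6956
Terminal payoffs V(N, i) = max(K - S_T, 0):
  V(3,0) = 0.000000; V(3,1) = 0.000000; V(3,2) = 0.214426; V(3,3) = 0.474403
Backward induction: V(k, i) = exp(-r*dt) * [p * V(k+1, i) + (1-p) * V(k+1, i+1)]; then take max(V_cont, immediate exercise) for American.
  V(2,0) = exp(-r*dt) * [p*0.000000 + (1-p)*0.000000] = 0.000000; exercise = 0.000000; V(2,0) = max -> 0.000000
  V(2,1) = exp(-r*dt) * [p*0.000000 + (1-p)*0.214426] = 0.114066; exercise = 0.050000; V(2,1) = max -> 0.114066
  V(2,2) = exp(-r*dt) * [p*0.214426 + (1-p)*0.474403] = 0.352277; exercise = 0.354712; V(2,2) = max -> 0.354712
  V(1,0) = exp(-r*dt) * [p*0.000000 + (1-p)*0.114066] = 0.060678; exercise = 0.000000; V(1,0) = max -> 0.060678
  V(1,1) = exp(-r*dt) * [p*0.114066 + (1-p)*0.354712] = 0.241843; exercise = 0.214426; V(1,1) = max -> 0.241843
  V(0,0) = exp(-r*dt) * [p*0.060678 + (1-p)*0.241843] = 0.156924; exercise = 0.050000; V(0,0) = max -> 0.156924


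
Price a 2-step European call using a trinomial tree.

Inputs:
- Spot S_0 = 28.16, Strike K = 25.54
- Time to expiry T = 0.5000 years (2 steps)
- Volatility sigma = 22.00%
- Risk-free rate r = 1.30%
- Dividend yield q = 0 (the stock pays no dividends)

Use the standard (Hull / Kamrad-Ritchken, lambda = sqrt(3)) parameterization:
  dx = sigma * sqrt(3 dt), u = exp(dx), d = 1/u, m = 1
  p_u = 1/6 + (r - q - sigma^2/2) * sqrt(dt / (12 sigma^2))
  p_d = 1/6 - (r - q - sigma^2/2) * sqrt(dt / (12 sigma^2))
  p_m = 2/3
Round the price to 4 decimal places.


Answer: Price = V(0,0) = 3.4970

Derivation:
dt = T/N = 0.250000; dx = sigma*sqrt(3*dt) = 0.190526
u = exp(dx) = 1.209885; d = 1/u = 0.826525
p_u = 0.159319, p_m = 0.666667, p_d = 0.174015
Discount per step: exp(-r*dt) = 0.996755
Stock lattice S(k, j) with j the centered position index:
  k=0: S(0,+0) = 28.1600
  k=1: S(1,-1) = 23.2749; S(1,+0) = 28.1600; S(1,+1) = 34.0704
  k=2: S(2,-2) = 19.2373; S(2,-1) = 23.2749; S(2,+0) = 28.1600; S(2,+1) = 34.0704; S(2,+2) = 41.2212
Terminal payoffs V(N, j) = max(S_T - K, 0):
  V(2,-2) = 0.000000; V(2,-1) = 0.000000; V(2,+0) = 2.620000; V(2,+1) = 8.530371; V(2,+2) = 15.681242
Backward induction: V(k, j) = exp(-r*dt) * [p_u * V(k+1, j+1) + p_m * V(k+1, j) + p_d * V(k+1, j-1)]
  V(1,-1) = exp(-r*dt) * [p_u*2.620000 + p_m*0.000000 + p_d*0.000000] = 0.416060
  V(1,+0) = exp(-r*dt) * [p_u*8.530371 + p_m*2.620000 + p_d*0.000000] = 3.095636
  V(1,+1) = exp(-r*dt) * [p_u*15.681242 + p_m*8.530371 + p_d*2.620000] = 8.613108
  V(0,+0) = exp(-r*dt) * [p_u*8.613108 + p_m*3.095636 + p_d*0.416060] = 3.497002


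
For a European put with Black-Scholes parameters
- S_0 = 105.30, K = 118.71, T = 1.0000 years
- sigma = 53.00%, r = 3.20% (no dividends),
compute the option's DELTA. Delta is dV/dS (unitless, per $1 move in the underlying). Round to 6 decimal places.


d1 = 0.0992073115; d2 = -0.4307926885
phi(d1) = 0.3969838900; exp(-qT) = 1.0000000000; exp(-rT) = 0.9685065821
N(-d1) = 0.4604868349
Delta = -exp(-qT) * N(-d1) = -1.0000000000 * 0.4604868349 = -0.460487

Answer: Delta = -0.460487


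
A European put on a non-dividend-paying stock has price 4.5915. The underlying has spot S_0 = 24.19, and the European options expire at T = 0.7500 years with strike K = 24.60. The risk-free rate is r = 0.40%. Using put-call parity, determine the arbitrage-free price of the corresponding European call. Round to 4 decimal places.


Answer: Call price = 4.2552

Derivation:
Put-call parity: C - P = S_0 * exp(-qT) - K * exp(-rT).
S_0 * exp(-qT) = 24.1900 * 1.00000000 = 24.19000000
K * exp(-rT) = 24.6000 * 0.99700450 = 24.52631059
C = P + S*exp(-qT) - K*exp(-rT)
C = 4.5915 + 24.19000000 - 24.52631059 = 4.2552


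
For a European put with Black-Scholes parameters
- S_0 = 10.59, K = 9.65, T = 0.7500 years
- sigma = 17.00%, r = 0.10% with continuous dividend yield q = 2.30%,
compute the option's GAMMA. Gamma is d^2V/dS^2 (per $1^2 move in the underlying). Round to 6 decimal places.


Answer: Gamma = 0.210964

Derivation:
d1 = 0.5929030276; d2 = 0.4456787090
phi(d1) = 0.3346381322; exp(-qT) = 0.9828979294; exp(-rT) = 0.9992502812
Gamma = exp(-qT) * phi(d1) / (S * sigma * sqrt(T)) = 0.9828979294 * 0.3346381322 / (10.5900 * 0.1700 * 0.8660254038) = 0.210964


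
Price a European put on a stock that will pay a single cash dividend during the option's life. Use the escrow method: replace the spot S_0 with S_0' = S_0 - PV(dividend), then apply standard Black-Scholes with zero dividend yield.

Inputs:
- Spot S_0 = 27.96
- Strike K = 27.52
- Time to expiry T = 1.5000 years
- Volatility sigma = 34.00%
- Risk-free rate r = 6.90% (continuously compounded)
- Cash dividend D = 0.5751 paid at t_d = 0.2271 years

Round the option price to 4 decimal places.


Answer: Price = 3.1346

Derivation:
PV(D) = D * exp(-r * t_d) = 0.5751 * 0.98445223 = 0.56615848
S_0' = S_0 - PV(D) = 27.9600 - 0.56615848 = 27.39384152
d1 = (ln(S_0'/K) + (r + sigma^2/2)*T) / (sigma*sqrt(T)) = 0.44572359
d2 = d1 - sigma*sqrt(T) = 0.02931034
exp(-rT) = 0.90167602
N(-d1) = 0.32789846; N(-d2) = 0.48830854
P = K * exp(-rT) * N(-d2) - S_0' * N(-d1) = 27.5200 * 0.90167602 * 0.48830854 - 27.39384152 * 0.32789846 = 3.1346


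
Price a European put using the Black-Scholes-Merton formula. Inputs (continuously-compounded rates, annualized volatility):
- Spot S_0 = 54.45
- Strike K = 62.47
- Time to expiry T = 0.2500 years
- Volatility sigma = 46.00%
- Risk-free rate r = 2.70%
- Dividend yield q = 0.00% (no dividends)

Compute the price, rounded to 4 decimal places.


d1 = (ln(S/K) + (r - q + 0.5*sigma^2) * T) / (sigma * sqrt(T)) = -0.45305910
d2 = d1 - sigma * sqrt(T) = -0.68305910
exp(-rT) = 0.99327273; exp(-qT) = 1.00000000
P = K * exp(-rT) * N(-d2) - S_0 * exp(-qT) * N(-d1)
N(-d1) = 0.67474691; N(-d2) = 0.75271525
P = 62.4700 * 0.99327273 * 0.75271525 - 54.4500 * 1.00000000 * 0.67474691 = 9.9658

Answer: Price = 9.9658


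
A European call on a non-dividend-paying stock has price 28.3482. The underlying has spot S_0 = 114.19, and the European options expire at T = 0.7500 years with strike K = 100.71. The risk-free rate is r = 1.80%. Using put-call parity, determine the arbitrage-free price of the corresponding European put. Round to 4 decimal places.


Answer: Put price = 13.5178

Derivation:
Put-call parity: C - P = S_0 * exp(-qT) - K * exp(-rT).
S_0 * exp(-qT) = 114.1900 * 1.00000000 = 114.19000000
K * exp(-rT) = 100.7100 * 0.98659072 = 99.35955104
P = C - S*exp(-qT) + K*exp(-rT)
P = 28.3482 - 114.19000000 + 99.35955104 = 13.5178


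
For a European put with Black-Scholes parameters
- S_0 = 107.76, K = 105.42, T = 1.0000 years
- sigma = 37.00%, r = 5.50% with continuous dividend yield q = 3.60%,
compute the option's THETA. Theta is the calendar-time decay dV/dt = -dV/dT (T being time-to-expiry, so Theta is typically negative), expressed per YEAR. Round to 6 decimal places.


d1 = 0.2956869207; d2 = -0.0743130793
phi(d1) = 0.3818780696; exp(-qT) = 0.9646402935; exp(-rT) = 0.9464851480
Theta = -S*exp(-qT)*phi(d1)*sigma/(2*sqrt(T)) + r*K*exp(-rT)*N(-d2) - q*S*exp(-qT)*N(-d1)
N(-d1) = 0.3837345933; N(-d2) = 0.5296193650; sqrt(T) = 1.0000000000
Term 1 = -107.7600 * 0.9646402935 * 0.3818780696 * 0.3700 / (2 * 1.0000000000) = -7.3437761145
Term 2 = 0.0550 * 105.4200 * 0.9464851480 * 0.5296193650 = 2.9064533797
Term 3 = -0.0360 * 107.7600 * 0.9646402935 * 0.3837345933 = -1.4360065946
Theta = -7.3437761145 + (2.9064533797) + (-1.4360065946) = -5.873329

Answer: Theta = -5.873329


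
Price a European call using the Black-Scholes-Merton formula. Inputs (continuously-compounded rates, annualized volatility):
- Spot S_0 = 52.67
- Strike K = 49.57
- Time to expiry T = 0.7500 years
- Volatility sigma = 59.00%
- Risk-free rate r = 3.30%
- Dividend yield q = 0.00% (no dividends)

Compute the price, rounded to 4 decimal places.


d1 = (ln(S/K) + (r - q + 0.5*sigma^2) * T) / (sigma * sqrt(T)) = 0.42263551
d2 = d1 - sigma * sqrt(T) = -0.08831948
exp(-rT) = 0.97555377; exp(-qT) = 1.00000000
C = S_0 * exp(-qT) * N(d1) - K * exp(-rT) * N(d2)
N(d1) = 0.66371939; N(d2) = 0.46481138
C = 52.6700 * 1.00000000 * 0.66371939 - 49.5700 * 0.97555377 * 0.46481138 = 12.4807

Answer: Price = 12.4807


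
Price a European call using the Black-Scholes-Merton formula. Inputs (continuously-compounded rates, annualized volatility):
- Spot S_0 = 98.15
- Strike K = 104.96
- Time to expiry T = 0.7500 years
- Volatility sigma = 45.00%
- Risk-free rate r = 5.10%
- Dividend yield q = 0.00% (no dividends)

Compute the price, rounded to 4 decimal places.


d1 = (ln(S/K) + (r - q + 0.5*sigma^2) * T) / (sigma * sqrt(T)) = 0.12087173
d2 = d1 - sigma * sqrt(T) = -0.26883970
exp(-rT) = 0.96247229; exp(-qT) = 1.00000000
C = S_0 * exp(-qT) * N(d1) - K * exp(-rT) * N(d2)
N(d1) = 0.54810368; N(d2) = 0.39402652
C = 98.1500 * 1.00000000 * 0.54810368 - 104.9600 * 0.96247229 * 0.39402652 = 13.9914

Answer: Price = 13.9914


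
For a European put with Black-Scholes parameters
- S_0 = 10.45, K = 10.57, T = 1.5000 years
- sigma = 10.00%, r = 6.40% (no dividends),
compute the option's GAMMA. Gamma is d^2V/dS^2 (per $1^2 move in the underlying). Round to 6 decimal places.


d1 = 0.7518478393; d2 = 0.6293733522
phi(d1) = 0.3007198676; exp(-qT) = 1.0000000000; exp(-rT) = 0.9084640161
Gamma = exp(-qT) * phi(d1) / (S * sigma * sqrt(T)) = 1.0000000000 * 0.3007198676 / (10.4500 * 0.1000 * 1.2247448714) = 0.234963

Answer: Gamma = 0.234963


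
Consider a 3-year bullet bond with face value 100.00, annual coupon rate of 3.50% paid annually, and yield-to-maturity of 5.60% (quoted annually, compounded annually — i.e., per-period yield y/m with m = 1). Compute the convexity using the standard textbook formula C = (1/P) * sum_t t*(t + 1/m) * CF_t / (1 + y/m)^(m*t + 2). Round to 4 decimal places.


Answer: Convexity = 10.2670

Derivation:
Coupon per period c = face * coupon_rate / m = 3.500000
Periods per year m = 1; per-period yield y/m = 0.056000
Number of cashflows N = 3
Cashflows (t years, CF_t, discount factor 1/(1+y/m)^(m*t), PV):
  t = 1.0000: CF_t = 3.500000, DF = 0.946970, PV = 3.314394
  t = 2.0000: CF_t = 3.500000, DF = 0.896752, PV = 3.138631
  t = 3.0000: CF_t = 103.500000, DF = 0.849197, PV = 87.891848
Price P = sum_t PV_t = 94.344872
Convexity numerator sum_t t*(t + 1/m) * CF_t / (1+y/m)^(m*t + 2):
  t = 1.0000: term = 5.944376
  t = 2.0000: term = 16.887432
  t = 3.0000: term = 945.805870
Convexity = (1/P) * sum = 968.637678 / 94.344872 = 10.266988
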